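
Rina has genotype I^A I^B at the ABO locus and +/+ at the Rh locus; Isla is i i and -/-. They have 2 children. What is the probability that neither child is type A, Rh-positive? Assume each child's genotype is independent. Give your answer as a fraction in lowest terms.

ABO cross I^A I^B × i i → 1/2 A, 1/2 B.
Rh cross +/+ × -/- → 1 Rh+; so P(type A, Rh-positive) = 1/2 × 1 = 1/2 per child.
P(not type A, Rh-positive) = 1/2 for one child; (1/2)^2 = 1/4.

1/4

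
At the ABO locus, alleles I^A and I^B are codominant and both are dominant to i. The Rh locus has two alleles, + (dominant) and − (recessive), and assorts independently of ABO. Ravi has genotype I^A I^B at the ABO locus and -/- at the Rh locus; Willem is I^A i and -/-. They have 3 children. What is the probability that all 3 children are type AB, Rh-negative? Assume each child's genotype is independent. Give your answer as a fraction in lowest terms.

ABO cross I^A I^B × I^A i → 1/2 A, 1/4 B, 1/4 AB.
Rh cross -/- × -/- → 1 Rh-; so P(type AB, Rh-negative) = 1/4 × 1 = 1/4 per child.
All 3 independent: (1/4)^3 = 1/64.

1/64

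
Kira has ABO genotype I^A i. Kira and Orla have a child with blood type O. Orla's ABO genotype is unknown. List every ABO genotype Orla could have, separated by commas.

For each candidate genotype of Orla, check whether crossing it with I^A i can produce every observed child phenotype.
  I^A I^A → possible child types {A} ✗
  I^A I^B → possible child types {A, B, AB} ✗
  I^A i → possible child types {O, A} ✓
  I^B I^B → possible child types {B, AB} ✗
  I^B i → possible child types {O, A, B, AB} ✓
  i i → possible child types {O, A} ✓

I^A i, I^B i, i i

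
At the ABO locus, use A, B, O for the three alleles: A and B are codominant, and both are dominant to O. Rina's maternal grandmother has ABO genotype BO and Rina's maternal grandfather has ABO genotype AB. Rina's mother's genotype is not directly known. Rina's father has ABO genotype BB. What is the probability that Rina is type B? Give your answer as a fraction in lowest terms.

3/4

Rina's mother's ABO genotype from BO × AB: 1/4 AB, 1/4 AO, 1/4 BB, 1/4 BO.
Crossing each possibility with the father BB and summing P(type B): 1/4·1/2 + 1/4·1/2 + 1/4·1 + 1/4·1 = 3/4.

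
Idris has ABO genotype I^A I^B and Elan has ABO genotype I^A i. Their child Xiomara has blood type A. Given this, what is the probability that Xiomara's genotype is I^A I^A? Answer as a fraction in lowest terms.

1/2

Cross I^A I^B × I^A i → 1/4 I^A I^A, 1/4 I^A I^B, 1/4 I^A i, 1/4 I^B i.
Type-A genotypes among offspring: I^A I^A (1/4), I^A i (1/4); total 1/2.
P(I^A I^A | type A) = (1/4) / (1/2) = 1/2.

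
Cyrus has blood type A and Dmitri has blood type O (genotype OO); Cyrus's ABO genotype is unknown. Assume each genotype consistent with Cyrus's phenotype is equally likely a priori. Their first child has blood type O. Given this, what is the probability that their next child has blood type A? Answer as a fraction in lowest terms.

Possible genotypes: Cyrus ∈ {AA, AO}; Dmitri ∈ {OO}.
Weight each parental genotype pair by prior × P(type-O child):
  AO × OO: posterior weight 1; P(next child type A) = 1/2.
Weighted sum = 1/2.

1/2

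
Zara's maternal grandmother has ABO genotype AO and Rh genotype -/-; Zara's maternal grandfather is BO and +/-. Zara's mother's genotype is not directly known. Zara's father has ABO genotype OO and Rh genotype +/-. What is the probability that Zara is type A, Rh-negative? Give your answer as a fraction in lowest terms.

3/32

Zara's mother's ABO genotype from AO × BO: 1/4 AB, 1/4 AO, 1/4 BO, 1/4 OO.
Crossing each possibility with the father OO and summing P(type A): 1/4·1/2 + 1/4·1/2 + 1/4·0 + 1/4·0 = 1/4.
Similarly for Rh via the mother's Rh distribution: P(Rh-) = 3/8.
Independent loci: 1/4 × 3/8 = 3/32.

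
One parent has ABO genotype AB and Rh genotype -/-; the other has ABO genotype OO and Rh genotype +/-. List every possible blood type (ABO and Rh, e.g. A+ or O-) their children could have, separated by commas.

A+, A-, B+, B-

Gametes from AB × OO give offspring ABO genotypes AO, BO, i.e. phenotypes A, B.
Rh cross -/- × +/- → phenotypes Rh+, Rh-.
Combining independently: A+, A-, B+, B-.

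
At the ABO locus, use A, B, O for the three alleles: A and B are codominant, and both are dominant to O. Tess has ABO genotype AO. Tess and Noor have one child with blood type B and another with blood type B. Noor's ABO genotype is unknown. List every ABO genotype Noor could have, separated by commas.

AB, BB, BO

For each candidate genotype of Noor, check whether crossing it with AO can produce every observed child phenotype.
  AA → possible child types {A} ✗
  AB → possible child types {A, B, AB} ✓
  AO → possible child types {O, A} ✗
  BB → possible child types {B, AB} ✓
  BO → possible child types {O, A, B, AB} ✓
  OO → possible child types {O, A} ✗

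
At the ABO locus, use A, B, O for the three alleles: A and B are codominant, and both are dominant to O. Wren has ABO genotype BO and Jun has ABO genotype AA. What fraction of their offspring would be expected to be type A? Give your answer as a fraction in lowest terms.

ABO cross BO × AA → offspring phenotypes: 1/2 A, 1/2 AB.
So P(type A) = 1/2.

1/2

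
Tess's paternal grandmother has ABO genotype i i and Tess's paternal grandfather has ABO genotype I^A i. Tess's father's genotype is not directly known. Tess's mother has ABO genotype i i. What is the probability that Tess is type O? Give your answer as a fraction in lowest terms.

3/4

Tess's father's ABO genotype from i i × I^A i: 1/2 I^A i, 1/2 i i.
Crossing each possibility with the mother i i and summing P(type O): 1/2·1/2 + 1/2·1 = 3/4.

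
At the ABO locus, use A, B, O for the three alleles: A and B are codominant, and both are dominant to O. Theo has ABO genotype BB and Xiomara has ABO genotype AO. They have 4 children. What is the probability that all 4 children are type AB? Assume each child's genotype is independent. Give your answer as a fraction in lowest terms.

ABO cross BB × AO → 1/2 B, 1/2 AB.
So P(type AB) = 1/2 per child.
All 4 independent: (1/2)^4 = 1/16.

1/16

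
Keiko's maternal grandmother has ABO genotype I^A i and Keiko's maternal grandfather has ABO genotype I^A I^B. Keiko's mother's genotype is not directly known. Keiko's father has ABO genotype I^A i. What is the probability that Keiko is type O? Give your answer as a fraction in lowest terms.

Keiko's mother's ABO genotype from I^A i × I^A I^B: 1/4 I^A I^A, 1/4 I^A I^B, 1/4 I^A i, 1/4 I^B i.
Crossing each possibility with the father I^A i and summing P(type O): 1/4·0 + 1/4·0 + 1/4·1/4 + 1/4·1/4 = 1/8.

1/8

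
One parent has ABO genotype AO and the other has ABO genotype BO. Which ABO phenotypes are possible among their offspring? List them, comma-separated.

Gametes from AO × BO give offspring ABO genotypes AB, AO, BO, OO, i.e. phenotypes O, A, B, AB.

O, A, B, AB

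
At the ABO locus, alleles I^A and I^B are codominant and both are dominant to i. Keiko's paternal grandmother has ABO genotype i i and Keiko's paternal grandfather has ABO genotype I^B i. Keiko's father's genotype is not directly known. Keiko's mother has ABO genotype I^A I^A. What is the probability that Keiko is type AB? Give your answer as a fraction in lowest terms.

1/4

Keiko's father's ABO genotype from i i × I^B i: 1/2 I^B i, 1/2 i i.
Crossing each possibility with the mother I^A I^A and summing P(type AB): 1/2·1/2 + 1/2·0 = 1/4.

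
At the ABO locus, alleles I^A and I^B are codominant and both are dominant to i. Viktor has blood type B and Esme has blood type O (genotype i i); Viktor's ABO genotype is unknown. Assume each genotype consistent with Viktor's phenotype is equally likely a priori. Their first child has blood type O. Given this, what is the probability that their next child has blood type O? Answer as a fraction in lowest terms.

1/2

Possible genotypes: Viktor ∈ {I^B I^B, I^B i}; Esme ∈ {i i}.
Weight each parental genotype pair by prior × P(type-O child):
  I^B i × i i: posterior weight 1; P(next child type O) = 1/2.
Weighted sum = 1/2.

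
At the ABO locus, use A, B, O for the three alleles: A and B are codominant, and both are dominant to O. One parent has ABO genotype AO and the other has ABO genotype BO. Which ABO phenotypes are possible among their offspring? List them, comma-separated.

O, A, B, AB

Gametes from AO × BO give offspring ABO genotypes AB, AO, BO, OO, i.e. phenotypes O, A, B, AB.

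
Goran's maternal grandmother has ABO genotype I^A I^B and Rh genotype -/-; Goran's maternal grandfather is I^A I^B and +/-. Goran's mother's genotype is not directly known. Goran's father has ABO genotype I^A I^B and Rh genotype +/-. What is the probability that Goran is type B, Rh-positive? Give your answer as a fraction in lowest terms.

Goran's mother's ABO genotype from I^A I^B × I^A I^B: 1/4 I^A I^A, 1/2 I^A I^B, 1/4 I^B I^B.
Crossing each possibility with the father I^A I^B and summing P(type B): 1/4·0 + 1/2·1/4 + 1/4·1/2 = 1/4.
Similarly for Rh via the mother's Rh distribution: P(Rh+) = 5/8.
Independent loci: 1/4 × 5/8 = 5/32.

5/32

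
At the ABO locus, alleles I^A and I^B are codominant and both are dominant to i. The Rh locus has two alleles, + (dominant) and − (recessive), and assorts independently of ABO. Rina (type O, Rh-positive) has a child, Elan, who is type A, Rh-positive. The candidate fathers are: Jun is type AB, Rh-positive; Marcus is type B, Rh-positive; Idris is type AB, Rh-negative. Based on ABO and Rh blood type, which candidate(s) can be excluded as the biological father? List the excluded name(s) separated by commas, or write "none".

Marcus

A candidate is excluded only if no genotype consistent with his phenotype could produce a type A, Rh-positive child with a type O, Rh-positive mother.
Marcus (type B, Rh+): no genotype consistent with that phenotype can produce a type-A Rh+ child with a type-O mother.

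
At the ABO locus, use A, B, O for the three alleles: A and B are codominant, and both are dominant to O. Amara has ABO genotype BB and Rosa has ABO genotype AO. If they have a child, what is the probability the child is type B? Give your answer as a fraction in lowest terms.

1/2

ABO cross BB × AO → offspring phenotypes: 1/2 B, 1/2 AB.
So P(type B) = 1/2.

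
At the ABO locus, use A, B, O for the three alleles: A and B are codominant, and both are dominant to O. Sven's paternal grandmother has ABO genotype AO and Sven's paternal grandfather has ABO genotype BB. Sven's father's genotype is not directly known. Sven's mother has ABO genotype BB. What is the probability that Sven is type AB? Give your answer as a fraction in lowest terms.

Sven's father's ABO genotype from AO × BB: 1/2 AB, 1/2 BO.
Crossing each possibility with the mother BB and summing P(type AB): 1/2·1/2 + 1/2·0 = 1/4.

1/4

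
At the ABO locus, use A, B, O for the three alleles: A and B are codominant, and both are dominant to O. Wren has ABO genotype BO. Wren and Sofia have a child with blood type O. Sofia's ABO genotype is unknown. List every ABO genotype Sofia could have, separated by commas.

AO, BO, OO

For each candidate genotype of Sofia, check whether crossing it with BO can produce every observed child phenotype.
  AA → possible child types {A, AB} ✗
  AB → possible child types {A, B, AB} ✗
  AO → possible child types {O, A, B, AB} ✓
  BB → possible child types {B} ✗
  BO → possible child types {O, B} ✓
  OO → possible child types {O, B} ✓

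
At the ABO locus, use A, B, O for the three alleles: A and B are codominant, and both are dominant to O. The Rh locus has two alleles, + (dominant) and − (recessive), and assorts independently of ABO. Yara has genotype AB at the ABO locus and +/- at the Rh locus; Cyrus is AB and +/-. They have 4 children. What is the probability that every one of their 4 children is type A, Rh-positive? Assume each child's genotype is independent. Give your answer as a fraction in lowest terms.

ABO cross AB × AB → 1/4 A, 1/4 B, 1/2 AB.
Rh cross +/- × +/- → 3/4 Rh+, 1/4 Rh-; so P(type A, Rh-positive) = 1/4 × 3/4 = 3/16 per child.
All 4 independent: (3/16)^4 = 81/65536.

81/65536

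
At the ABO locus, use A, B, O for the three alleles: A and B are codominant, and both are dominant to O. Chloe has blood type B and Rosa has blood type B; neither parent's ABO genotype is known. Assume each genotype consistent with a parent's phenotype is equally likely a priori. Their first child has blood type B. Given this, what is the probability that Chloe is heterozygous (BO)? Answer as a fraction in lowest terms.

Possible genotypes: Chloe ∈ {BB, BO}; Rosa ∈ {BB, BO}.
Weight each parental genotype pair by prior × P(type-B child):
  BB × BB: posterior weight 4/15.
  BB × BO: posterior weight 4/15.
  BO × BB: posterior weight 4/15.
  BO × BO: posterior weight 1/5.
Sum the posterior weight over pairs where Chloe is BO: 7/15.

7/15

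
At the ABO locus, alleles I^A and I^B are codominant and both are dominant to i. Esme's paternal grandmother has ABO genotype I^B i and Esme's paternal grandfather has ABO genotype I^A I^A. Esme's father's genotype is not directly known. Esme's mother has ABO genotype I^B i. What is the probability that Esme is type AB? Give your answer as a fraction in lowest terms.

1/4

Esme's father's ABO genotype from I^B i × I^A I^A: 1/2 I^A I^B, 1/2 I^A i.
Crossing each possibility with the mother I^B i and summing P(type AB): 1/2·1/4 + 1/2·1/4 = 1/4.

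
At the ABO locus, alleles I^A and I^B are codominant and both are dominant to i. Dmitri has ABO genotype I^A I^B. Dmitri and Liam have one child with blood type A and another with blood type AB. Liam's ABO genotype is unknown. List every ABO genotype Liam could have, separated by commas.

I^A I^A, I^A I^B, I^A i, I^B i

For each candidate genotype of Liam, check whether crossing it with I^A I^B can produce every observed child phenotype.
  I^A I^A → possible child types {A, AB} ✓
  I^A I^B → possible child types {A, B, AB} ✓
  I^A i → possible child types {A, B, AB} ✓
  I^B I^B → possible child types {B, AB} ✗
  I^B i → possible child types {A, B, AB} ✓
  i i → possible child types {A, B} ✗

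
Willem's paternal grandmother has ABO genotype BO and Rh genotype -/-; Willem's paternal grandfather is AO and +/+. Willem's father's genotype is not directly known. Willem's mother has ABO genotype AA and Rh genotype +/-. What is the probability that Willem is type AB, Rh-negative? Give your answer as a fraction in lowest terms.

Willem's father's ABO genotype from BO × AO: 1/4 AB, 1/4 AO, 1/4 BO, 1/4 OO.
Crossing each possibility with the mother AA and summing P(type AB): 1/4·1/2 + 1/4·0 + 1/4·1/2 + 1/4·0 = 1/4.
Similarly for Rh via the father's Rh distribution: P(Rh-) = 1/4.
Independent loci: 1/4 × 1/4 = 1/16.

1/16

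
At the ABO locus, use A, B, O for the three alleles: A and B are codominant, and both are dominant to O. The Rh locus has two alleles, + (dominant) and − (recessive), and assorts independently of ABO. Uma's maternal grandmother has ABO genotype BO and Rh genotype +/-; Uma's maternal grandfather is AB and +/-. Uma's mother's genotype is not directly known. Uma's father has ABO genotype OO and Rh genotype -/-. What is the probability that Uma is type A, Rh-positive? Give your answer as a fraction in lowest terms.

1/8

Uma's mother's ABO genotype from BO × AB: 1/4 AB, 1/4 AO, 1/4 BB, 1/4 BO.
Crossing each possibility with the father OO and summing P(type A): 1/4·1/2 + 1/4·1/2 + 1/4·0 + 1/4·0 = 1/4.
Similarly for Rh via the mother's Rh distribution: P(Rh+) = 1/2.
Independent loci: 1/4 × 1/2 = 1/8.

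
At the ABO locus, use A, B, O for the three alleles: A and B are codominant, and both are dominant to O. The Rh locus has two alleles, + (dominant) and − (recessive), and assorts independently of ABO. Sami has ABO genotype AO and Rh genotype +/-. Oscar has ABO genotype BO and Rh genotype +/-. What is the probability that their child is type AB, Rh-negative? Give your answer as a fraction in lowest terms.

1/16

ABO cross AO × BO → offspring phenotypes: 1/4 O, 1/4 A, 1/4 B, 1/4 AB.
Rh cross +/- × +/- → 3/4 Rh+, 1/4 Rh-.
Independent loci: P(type AB, Rh-negative) = 1/4 × 1/4 = 1/16.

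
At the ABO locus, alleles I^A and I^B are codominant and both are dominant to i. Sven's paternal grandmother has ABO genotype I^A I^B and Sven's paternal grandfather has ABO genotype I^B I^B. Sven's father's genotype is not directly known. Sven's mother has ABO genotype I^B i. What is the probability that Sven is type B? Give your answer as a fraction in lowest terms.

3/4

Sven's father's ABO genotype from I^A I^B × I^B I^B: 1/2 I^A I^B, 1/2 I^B I^B.
Crossing each possibility with the mother I^B i and summing P(type B): 1/2·1/2 + 1/2·1 = 3/4.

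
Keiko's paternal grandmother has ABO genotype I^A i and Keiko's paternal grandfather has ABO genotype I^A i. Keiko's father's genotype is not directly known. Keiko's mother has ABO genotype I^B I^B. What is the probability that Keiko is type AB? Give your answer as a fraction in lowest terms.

1/2

Keiko's father's ABO genotype from I^A i × I^A i: 1/4 I^A I^A, 1/2 I^A i, 1/4 i i.
Crossing each possibility with the mother I^B I^B and summing P(type AB): 1/4·1 + 1/2·1/2 + 1/4·0 = 1/2.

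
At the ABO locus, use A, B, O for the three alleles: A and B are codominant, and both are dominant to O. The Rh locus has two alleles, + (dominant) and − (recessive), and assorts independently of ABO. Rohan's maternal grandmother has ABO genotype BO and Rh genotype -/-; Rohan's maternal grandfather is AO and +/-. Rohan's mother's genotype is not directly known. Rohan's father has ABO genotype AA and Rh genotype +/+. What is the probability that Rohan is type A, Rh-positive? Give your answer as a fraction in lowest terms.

3/4

Rohan's mother's ABO genotype from BO × AO: 1/4 AB, 1/4 AO, 1/4 BO, 1/4 OO.
Crossing each possibility with the father AA and summing P(type A): 1/4·1/2 + 1/4·1 + 1/4·1/2 + 1/4·1 = 3/4.
Similarly for Rh via the mother's Rh distribution: P(Rh+) = 1.
Independent loci: 3/4 × 1 = 3/4.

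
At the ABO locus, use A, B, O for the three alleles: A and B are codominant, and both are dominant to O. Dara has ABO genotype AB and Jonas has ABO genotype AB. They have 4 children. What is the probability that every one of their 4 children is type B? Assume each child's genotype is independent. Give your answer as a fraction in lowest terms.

1/256

ABO cross AB × AB → 1/4 A, 1/4 B, 1/2 AB.
So P(type B) = 1/4 per child.
All 4 independent: (1/4)^4 = 1/256.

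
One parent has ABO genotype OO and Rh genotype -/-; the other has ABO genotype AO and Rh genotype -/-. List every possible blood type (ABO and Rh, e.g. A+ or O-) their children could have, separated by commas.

O-, A-

Gametes from OO × AO give offspring ABO genotypes AO, OO, i.e. phenotypes O, A.
Rh cross -/- × -/- → phenotypes Rh-.
Combining independently: O-, A-.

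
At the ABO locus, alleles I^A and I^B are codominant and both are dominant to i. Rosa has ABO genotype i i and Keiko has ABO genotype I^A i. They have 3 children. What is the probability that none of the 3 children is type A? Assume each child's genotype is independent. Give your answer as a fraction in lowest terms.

ABO cross i i × I^A i → 1/2 O, 1/2 A.
So P(type A) = 1/2 per child.
P(not type A) = 1/2 for one child; (1/2)^3 = 1/8.

1/8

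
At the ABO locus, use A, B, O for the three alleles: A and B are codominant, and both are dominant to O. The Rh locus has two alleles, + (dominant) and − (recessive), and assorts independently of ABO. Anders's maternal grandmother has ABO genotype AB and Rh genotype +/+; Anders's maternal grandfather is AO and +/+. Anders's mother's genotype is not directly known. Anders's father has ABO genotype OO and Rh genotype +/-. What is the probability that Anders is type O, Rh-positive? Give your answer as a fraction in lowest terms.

1/4

Anders's mother's ABO genotype from AB × AO: 1/4 AA, 1/4 AB, 1/4 AO, 1/4 BO.
Crossing each possibility with the father OO and summing P(type O): 1/4·0 + 1/4·0 + 1/4·1/2 + 1/4·1/2 = 1/4.
Similarly for Rh via the mother's Rh distribution: P(Rh+) = 1.
Independent loci: 1/4 × 1 = 1/4.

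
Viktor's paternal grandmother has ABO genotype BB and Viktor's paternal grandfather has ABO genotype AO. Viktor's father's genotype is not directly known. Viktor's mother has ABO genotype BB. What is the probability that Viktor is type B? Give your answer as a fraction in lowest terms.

3/4

Viktor's father's ABO genotype from BB × AO: 1/2 AB, 1/2 BO.
Crossing each possibility with the mother BB and summing P(type B): 1/2·1/2 + 1/2·1 = 3/4.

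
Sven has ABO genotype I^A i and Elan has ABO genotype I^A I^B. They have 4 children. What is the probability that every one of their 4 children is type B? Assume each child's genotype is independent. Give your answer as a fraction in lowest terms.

1/256

ABO cross I^A i × I^A I^B → 1/2 A, 1/4 B, 1/4 AB.
So P(type B) = 1/4 per child.
All 4 independent: (1/4)^4 = 1/256.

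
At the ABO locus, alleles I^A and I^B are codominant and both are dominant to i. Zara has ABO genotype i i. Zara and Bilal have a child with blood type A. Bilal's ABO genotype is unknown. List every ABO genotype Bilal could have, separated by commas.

I^A I^A, I^A I^B, I^A i

For each candidate genotype of Bilal, check whether crossing it with i i can produce every observed child phenotype.
  I^A I^A → possible child types {A} ✓
  I^A I^B → possible child types {A, B} ✓
  I^A i → possible child types {O, A} ✓
  I^B I^B → possible child types {B} ✗
  I^B i → possible child types {O, B} ✗
  i i → possible child types {O} ✗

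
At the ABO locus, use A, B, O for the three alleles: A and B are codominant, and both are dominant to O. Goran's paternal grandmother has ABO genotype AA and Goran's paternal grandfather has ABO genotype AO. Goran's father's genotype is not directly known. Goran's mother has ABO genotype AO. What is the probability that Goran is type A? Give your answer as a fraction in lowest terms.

7/8

Goran's father's ABO genotype from AA × AO: 1/2 AA, 1/2 AO.
Crossing each possibility with the mother AO and summing P(type A): 1/2·1 + 1/2·3/4 = 7/8.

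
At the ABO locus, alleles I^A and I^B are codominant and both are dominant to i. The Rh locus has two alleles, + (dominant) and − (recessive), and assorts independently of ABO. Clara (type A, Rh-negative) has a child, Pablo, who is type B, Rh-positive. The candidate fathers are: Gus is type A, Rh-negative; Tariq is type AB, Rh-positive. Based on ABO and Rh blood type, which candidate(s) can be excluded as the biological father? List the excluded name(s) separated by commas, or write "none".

Gus

A candidate is excluded only if no genotype consistent with his phenotype could produce a type B, Rh-positive child with a type A, Rh-negative mother.
Gus (type A, Rh-): no genotype consistent with that phenotype can produce a type-B Rh+ child with a type-A mother.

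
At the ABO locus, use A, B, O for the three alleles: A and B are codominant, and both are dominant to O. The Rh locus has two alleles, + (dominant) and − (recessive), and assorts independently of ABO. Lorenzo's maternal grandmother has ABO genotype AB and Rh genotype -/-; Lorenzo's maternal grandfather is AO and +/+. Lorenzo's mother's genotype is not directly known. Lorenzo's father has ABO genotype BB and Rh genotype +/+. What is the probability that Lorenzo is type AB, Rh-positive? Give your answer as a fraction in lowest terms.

Lorenzo's mother's ABO genotype from AB × AO: 1/4 AA, 1/4 AB, 1/4 AO, 1/4 BO.
Crossing each possibility with the father BB and summing P(type AB): 1/4·1 + 1/4·1/2 + 1/4·1/2 + 1/4·0 = 1/2.
Similarly for Rh via the mother's Rh distribution: P(Rh+) = 1.
Independent loci: 1/2 × 1 = 1/2.

1/2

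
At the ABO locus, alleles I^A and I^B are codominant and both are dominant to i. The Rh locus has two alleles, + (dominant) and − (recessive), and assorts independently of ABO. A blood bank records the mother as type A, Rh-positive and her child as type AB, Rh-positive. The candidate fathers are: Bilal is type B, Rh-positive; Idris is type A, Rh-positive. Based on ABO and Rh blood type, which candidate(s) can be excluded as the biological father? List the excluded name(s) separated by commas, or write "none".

Idris

A candidate is excluded only if no genotype consistent with his phenotype could produce a type AB, Rh-positive child with a type A, Rh-positive mother.
Idris (type A, Rh+): no genotype consistent with that phenotype can produce a type-AB Rh+ child with a type-A mother.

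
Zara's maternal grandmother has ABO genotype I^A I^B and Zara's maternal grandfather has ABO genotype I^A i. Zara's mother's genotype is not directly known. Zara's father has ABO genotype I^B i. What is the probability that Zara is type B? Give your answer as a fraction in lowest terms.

Zara's mother's ABO genotype from I^A I^B × I^A i: 1/4 I^A I^A, 1/4 I^A I^B, 1/4 I^A i, 1/4 I^B i.
Crossing each possibility with the father I^B i and summing P(type B): 1/4·0 + 1/4·1/2 + 1/4·1/4 + 1/4·3/4 = 3/8.

3/8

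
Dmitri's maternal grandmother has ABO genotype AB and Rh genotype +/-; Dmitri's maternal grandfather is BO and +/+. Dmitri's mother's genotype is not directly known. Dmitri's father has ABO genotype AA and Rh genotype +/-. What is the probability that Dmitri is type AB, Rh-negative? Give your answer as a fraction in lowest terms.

1/16

Dmitri's mother's ABO genotype from AB × BO: 1/4 AB, 1/4 AO, 1/4 BB, 1/4 BO.
Crossing each possibility with the father AA and summing P(type AB): 1/4·1/2 + 1/4·0 + 1/4·1 + 1/4·1/2 = 1/2.
Similarly for Rh via the mother's Rh distribution: P(Rh-) = 1/8.
Independent loci: 1/2 × 1/8 = 1/16.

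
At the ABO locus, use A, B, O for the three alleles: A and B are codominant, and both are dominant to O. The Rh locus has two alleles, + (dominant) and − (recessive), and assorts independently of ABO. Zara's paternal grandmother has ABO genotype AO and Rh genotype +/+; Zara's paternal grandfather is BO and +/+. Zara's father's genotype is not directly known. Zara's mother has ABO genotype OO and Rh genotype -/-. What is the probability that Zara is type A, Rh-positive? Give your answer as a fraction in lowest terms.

Zara's father's ABO genotype from AO × BO: 1/4 AB, 1/4 AO, 1/4 BO, 1/4 OO.
Crossing each possibility with the mother OO and summing P(type A): 1/4·1/2 + 1/4·1/2 + 1/4·0 + 1/4·0 = 1/4.
Similarly for Rh via the father's Rh distribution: P(Rh+) = 1.
Independent loci: 1/4 × 1 = 1/4.

1/4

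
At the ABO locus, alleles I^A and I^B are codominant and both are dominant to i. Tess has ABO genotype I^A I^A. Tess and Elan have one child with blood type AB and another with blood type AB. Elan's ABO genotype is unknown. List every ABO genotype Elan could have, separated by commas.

For each candidate genotype of Elan, check whether crossing it with I^A I^A can produce every observed child phenotype.
  I^A I^A → possible child types {A} ✗
  I^A I^B → possible child types {A, AB} ✓
  I^A i → possible child types {A} ✗
  I^B I^B → possible child types {AB} ✓
  I^B i → possible child types {A, AB} ✓
  i i → possible child types {A} ✗

I^A I^B, I^B I^B, I^B i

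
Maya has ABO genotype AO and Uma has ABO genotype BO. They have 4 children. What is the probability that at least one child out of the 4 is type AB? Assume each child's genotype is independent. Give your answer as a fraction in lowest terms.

175/256

ABO cross AO × BO → 1/4 O, 1/4 A, 1/4 B, 1/4 AB.
So P(type AB) = 1/4 per child.
P(none) = (3/4)^4 = 81/256; P(at least one) = 1 − 81/256 = 175/256.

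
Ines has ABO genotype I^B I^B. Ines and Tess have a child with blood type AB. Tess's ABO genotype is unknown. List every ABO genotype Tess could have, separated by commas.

For each candidate genotype of Tess, check whether crossing it with I^B I^B can produce every observed child phenotype.
  I^A I^A → possible child types {AB} ✓
  I^A I^B → possible child types {B, AB} ✓
  I^A i → possible child types {B, AB} ✓
  I^B I^B → possible child types {B} ✗
  I^B i → possible child types {B} ✗
  i i → possible child types {B} ✗

I^A I^A, I^A I^B, I^A i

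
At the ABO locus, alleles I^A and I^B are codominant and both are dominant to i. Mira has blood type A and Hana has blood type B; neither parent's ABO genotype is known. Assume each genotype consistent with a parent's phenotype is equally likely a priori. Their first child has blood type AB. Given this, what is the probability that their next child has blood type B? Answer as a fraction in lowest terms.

5/36

Possible genotypes: Mira ∈ {I^A I^A, I^A i}; Hana ∈ {I^B I^B, I^B i}.
Weight each parental genotype pair by prior × P(type-AB child):
  I^A I^A × I^B I^B: posterior weight 4/9; P(next child type B) = 0.
  I^A I^A × I^B i: posterior weight 2/9; P(next child type B) = 0.
  I^A i × I^B I^B: posterior weight 2/9; P(next child type B) = 1/2.
  I^A i × I^B i: posterior weight 1/9; P(next child type B) = 1/4.
Weighted sum = 5/36.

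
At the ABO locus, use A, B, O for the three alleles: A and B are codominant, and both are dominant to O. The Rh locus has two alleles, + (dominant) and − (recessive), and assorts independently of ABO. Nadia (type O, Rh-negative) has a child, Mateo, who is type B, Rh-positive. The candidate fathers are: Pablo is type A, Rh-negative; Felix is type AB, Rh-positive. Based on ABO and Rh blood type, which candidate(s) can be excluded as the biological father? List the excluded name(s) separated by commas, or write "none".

A candidate is excluded only if no genotype consistent with his phenotype could produce a type B, Rh-positive child with a type O, Rh-negative mother.
Pablo (type A, Rh-): no genotype consistent with that phenotype can produce a type-B Rh+ child with a type-O mother.

Pablo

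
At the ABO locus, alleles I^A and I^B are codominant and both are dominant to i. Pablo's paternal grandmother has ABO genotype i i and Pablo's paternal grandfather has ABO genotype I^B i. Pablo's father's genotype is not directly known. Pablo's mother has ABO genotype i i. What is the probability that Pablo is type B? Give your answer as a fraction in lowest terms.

Pablo's father's ABO genotype from i i × I^B i: 1/2 I^B i, 1/2 i i.
Crossing each possibility with the mother i i and summing P(type B): 1/2·1/2 + 1/2·0 = 1/4.

1/4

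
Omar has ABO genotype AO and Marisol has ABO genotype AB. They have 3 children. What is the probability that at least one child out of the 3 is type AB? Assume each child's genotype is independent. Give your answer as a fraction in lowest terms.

ABO cross AO × AB → 1/2 A, 1/4 B, 1/4 AB.
So P(type AB) = 1/4 per child.
P(none) = (3/4)^3 = 27/64; P(at least one) = 1 − 27/64 = 37/64.

37/64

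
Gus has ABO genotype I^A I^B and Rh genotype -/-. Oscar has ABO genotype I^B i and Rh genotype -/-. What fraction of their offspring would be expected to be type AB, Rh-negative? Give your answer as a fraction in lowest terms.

ABO cross I^A I^B × I^B i → offspring phenotypes: 1/4 A, 1/2 B, 1/4 AB.
Rh cross -/- × -/- → 1 Rh-.
Independent loci: P(type AB, Rh-negative) = 1/4 × 1 = 1/4.

1/4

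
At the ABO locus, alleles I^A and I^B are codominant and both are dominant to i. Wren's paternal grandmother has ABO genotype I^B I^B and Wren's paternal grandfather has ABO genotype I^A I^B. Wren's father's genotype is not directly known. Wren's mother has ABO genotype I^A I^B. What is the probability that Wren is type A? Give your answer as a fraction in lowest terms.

Wren's father's ABO genotype from I^B I^B × I^A I^B: 1/2 I^A I^B, 1/2 I^B I^B.
Crossing each possibility with the mother I^A I^B and summing P(type A): 1/2·1/4 + 1/2·0 = 1/8.

1/8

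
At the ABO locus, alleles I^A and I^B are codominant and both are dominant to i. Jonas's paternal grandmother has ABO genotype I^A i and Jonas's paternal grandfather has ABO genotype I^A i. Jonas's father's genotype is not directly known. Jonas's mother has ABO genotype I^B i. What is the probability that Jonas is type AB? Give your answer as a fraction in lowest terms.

Jonas's father's ABO genotype from I^A i × I^A i: 1/4 I^A I^A, 1/2 I^A i, 1/4 i i.
Crossing each possibility with the mother I^B i and summing P(type AB): 1/4·1/2 + 1/2·1/4 + 1/4·0 = 1/4.

1/4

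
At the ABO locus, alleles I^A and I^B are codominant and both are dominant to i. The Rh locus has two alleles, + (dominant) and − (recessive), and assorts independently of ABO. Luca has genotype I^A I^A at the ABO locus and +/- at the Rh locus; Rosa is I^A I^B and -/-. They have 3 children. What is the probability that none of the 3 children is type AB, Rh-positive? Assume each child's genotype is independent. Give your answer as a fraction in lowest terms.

27/64

ABO cross I^A I^A × I^A I^B → 1/2 A, 1/2 AB.
Rh cross +/- × -/- → 1/2 Rh+, 1/2 Rh-; so P(type AB, Rh-positive) = 1/2 × 1/2 = 1/4 per child.
P(not type AB, Rh-positive) = 3/4 for one child; (3/4)^3 = 27/64.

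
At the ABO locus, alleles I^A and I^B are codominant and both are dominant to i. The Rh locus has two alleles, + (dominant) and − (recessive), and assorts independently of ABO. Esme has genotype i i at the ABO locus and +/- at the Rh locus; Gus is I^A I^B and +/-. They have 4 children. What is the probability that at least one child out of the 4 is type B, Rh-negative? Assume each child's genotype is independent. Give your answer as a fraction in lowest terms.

ABO cross i i × I^A I^B → 1/2 A, 1/2 B.
Rh cross +/- × +/- → 3/4 Rh+, 1/4 Rh-; so P(type B, Rh-negative) = 1/2 × 1/4 = 1/8 per child.
P(none) = (7/8)^4 = 2401/4096; P(at least one) = 1 − 2401/4096 = 1695/4096.

1695/4096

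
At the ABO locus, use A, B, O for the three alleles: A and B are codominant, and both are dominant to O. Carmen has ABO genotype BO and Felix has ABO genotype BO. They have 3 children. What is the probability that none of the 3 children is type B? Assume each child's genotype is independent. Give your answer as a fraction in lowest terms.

1/64

ABO cross BO × BO → 1/4 O, 3/4 B.
So P(type B) = 3/4 per child.
P(not type B) = 1/4 for one child; (1/4)^3 = 1/64.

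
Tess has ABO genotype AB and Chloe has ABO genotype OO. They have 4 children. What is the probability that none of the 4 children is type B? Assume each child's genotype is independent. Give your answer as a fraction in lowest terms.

1/16

ABO cross AB × OO → 1/2 A, 1/2 B.
So P(type B) = 1/2 per child.
P(not type B) = 1/2 for one child; (1/2)^4 = 1/16.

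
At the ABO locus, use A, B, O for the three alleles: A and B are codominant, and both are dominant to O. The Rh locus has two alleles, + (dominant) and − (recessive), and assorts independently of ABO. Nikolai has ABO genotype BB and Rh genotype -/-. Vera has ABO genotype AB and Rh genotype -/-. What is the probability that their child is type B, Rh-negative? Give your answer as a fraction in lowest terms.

1/2

ABO cross BB × AB → offspring phenotypes: 1/2 B, 1/2 AB.
Rh cross -/- × -/- → 1 Rh-.
Independent loci: P(type B, Rh-negative) = 1/2 × 1 = 1/2.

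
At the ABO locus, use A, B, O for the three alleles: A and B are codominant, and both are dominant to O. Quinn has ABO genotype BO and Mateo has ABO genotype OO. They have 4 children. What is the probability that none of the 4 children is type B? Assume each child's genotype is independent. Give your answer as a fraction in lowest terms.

ABO cross BO × OO → 1/2 O, 1/2 B.
So P(type B) = 1/2 per child.
P(not type B) = 1/2 for one child; (1/2)^4 = 1/16.

1/16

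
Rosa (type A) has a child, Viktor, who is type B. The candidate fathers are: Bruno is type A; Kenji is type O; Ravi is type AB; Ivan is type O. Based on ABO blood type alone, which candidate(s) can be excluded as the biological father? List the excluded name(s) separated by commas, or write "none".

A candidate is excluded only if no genotype consistent with his phenotype could produce a type B child with a type A mother.
Bruno (type A): no genotype consistent with that phenotype can produce a type-B child with a type-A mother.
Kenji (type O): no genotype consistent with that phenotype can produce a type-B child with a type-A mother.
Ivan (type O): no genotype consistent with that phenotype can produce a type-B child with a type-A mother.

Bruno, Kenji, Ivan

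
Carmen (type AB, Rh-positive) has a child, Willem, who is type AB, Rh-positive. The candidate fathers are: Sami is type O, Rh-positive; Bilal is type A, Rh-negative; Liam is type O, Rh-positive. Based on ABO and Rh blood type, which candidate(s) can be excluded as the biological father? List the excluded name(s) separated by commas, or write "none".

Sami, Liam

A candidate is excluded only if no genotype consistent with his phenotype could produce a type AB, Rh-positive child with a type AB, Rh-positive mother.
Sami (type O, Rh+): no genotype consistent with that phenotype can produce a type-AB Rh+ child with a type-AB mother.
Liam (type O, Rh+): no genotype consistent with that phenotype can produce a type-AB Rh+ child with a type-AB mother.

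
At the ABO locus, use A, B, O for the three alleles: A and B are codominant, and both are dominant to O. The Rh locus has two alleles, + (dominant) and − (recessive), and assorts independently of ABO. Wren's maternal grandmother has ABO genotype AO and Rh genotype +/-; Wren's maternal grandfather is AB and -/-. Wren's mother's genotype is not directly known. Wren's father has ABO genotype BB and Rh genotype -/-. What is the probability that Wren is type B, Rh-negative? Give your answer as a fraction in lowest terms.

Wren's mother's ABO genotype from AO × AB: 1/4 AA, 1/4 AB, 1/4 AO, 1/4 BO.
Crossing each possibility with the father BB and summing P(type B): 1/4·0 + 1/4·1/2 + 1/4·1/2 + 1/4·1 = 1/2.
Similarly for Rh via the mother's Rh distribution: P(Rh-) = 3/4.
Independent loci: 1/2 × 3/4 = 3/8.

3/8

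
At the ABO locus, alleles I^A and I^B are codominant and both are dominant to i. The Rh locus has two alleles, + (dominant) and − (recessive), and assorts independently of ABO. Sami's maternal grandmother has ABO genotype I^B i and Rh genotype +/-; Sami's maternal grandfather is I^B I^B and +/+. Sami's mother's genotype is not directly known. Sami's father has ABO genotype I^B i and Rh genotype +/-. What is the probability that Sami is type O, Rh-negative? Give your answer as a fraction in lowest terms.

1/64

Sami's mother's ABO genotype from I^B i × I^B I^B: 1/2 I^B I^B, 1/2 I^B i.
Crossing each possibility with the father I^B i and summing P(type O): 1/2·0 + 1/2·1/4 = 1/8.
Similarly for Rh via the mother's Rh distribution: P(Rh-) = 1/8.
Independent loci: 1/8 × 1/8 = 1/64.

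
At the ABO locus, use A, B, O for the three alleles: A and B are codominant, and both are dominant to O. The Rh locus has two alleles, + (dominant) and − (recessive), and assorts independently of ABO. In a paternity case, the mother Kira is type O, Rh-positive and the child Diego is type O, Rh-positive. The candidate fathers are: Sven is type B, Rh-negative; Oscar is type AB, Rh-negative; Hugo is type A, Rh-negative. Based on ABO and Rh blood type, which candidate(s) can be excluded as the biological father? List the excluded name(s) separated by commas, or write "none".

A candidate is excluded only if no genotype consistent with his phenotype could produce a type O, Rh-positive child with a type O, Rh-positive mother.
Oscar (type AB, Rh-): no genotype consistent with that phenotype can produce a type-O Rh+ child with a type-O mother.

Oscar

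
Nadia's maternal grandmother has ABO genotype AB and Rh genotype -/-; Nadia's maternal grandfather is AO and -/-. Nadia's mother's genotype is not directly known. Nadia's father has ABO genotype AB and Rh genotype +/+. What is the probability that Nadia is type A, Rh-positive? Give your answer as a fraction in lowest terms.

3/8

Nadia's mother's ABO genotype from AB × AO: 1/4 AA, 1/4 AB, 1/4 AO, 1/4 BO.
Crossing each possibility with the father AB and summing P(type A): 1/4·1/2 + 1/4·1/4 + 1/4·1/2 + 1/4·1/4 = 3/8.
Similarly for Rh via the mother's Rh distribution: P(Rh+) = 1.
Independent loci: 3/8 × 1 = 3/8.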